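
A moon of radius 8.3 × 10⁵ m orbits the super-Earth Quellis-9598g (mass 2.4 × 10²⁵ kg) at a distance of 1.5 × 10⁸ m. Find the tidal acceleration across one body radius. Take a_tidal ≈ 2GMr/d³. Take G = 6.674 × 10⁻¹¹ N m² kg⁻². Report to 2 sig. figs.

7.9 × 10⁻⁴ m/s²

Δg = 2GMr/d³
   = 2 × (6.674 × 10⁻¹¹) × (2.4 × 10²⁵) × (8.3 × 10⁵) / (1.5 × 10⁸)³
   = 7.9 × 10⁻⁴ m/s²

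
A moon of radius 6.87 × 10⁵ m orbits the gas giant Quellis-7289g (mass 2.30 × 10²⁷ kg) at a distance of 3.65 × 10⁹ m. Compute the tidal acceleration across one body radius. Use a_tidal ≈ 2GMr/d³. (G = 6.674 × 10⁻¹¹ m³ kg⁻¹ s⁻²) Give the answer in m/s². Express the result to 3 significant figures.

4.34 × 10⁻⁶ m/s²

a_tidal = 2GMr/d³
        = 2 × (6.674 × 10⁻¹¹) × (2.30 × 10²⁷) × (6.87 × 10⁵) / (3.65 × 10⁹)³
        = 4.34 × 10⁻⁶ m/s²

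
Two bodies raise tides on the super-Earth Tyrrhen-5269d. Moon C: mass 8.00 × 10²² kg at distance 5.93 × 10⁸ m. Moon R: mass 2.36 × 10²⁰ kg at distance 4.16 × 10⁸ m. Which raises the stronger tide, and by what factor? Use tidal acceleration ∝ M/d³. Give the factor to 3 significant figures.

Moon C, by a factor of ≈ 117

Compare M/d³ for the two perturbers:
Moon C: (8.00 × 10²²) / (5.93 × 10⁸)³ = 3.836 × 10⁻⁴
Moon R: (2.36 × 10²⁰) / (4.16 × 10⁸)³ = 3.278 × 10⁻⁶
Ratio (larger/smaller) = 117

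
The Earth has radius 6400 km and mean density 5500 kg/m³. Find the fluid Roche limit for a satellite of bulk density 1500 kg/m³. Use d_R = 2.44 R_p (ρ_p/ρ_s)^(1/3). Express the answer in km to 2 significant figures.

24000 km

d_R = 2.44 × 6400 km × (5500/1500)^(1/3)
    = 24000 km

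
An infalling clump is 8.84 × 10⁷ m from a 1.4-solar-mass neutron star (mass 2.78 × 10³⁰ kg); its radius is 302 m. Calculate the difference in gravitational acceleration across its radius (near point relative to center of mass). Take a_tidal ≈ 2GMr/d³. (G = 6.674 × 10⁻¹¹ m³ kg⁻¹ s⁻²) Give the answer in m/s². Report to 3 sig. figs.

1.62 × 10⁻¹ m/s²

Since r ≪ d, expand the inverse-square field across one radius to get the leading 2GMr/d³ term.
Δa = 2GMr/d³
   = 2 × (6.674 × 10⁻¹¹) × (2.78 × 10³⁰) × (302) / (8.84 × 10⁷)³
   = 1.62 × 10⁻¹ m/s²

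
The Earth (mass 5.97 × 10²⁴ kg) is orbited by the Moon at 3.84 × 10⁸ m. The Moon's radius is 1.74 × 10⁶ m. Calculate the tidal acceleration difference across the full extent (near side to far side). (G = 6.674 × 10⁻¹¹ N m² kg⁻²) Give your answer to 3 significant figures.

4.90 × 10⁻⁵ m/s²

Δg = 4GMr/d³
   = 4 × (6.674 × 10⁻¹¹) × (5.97 × 10²⁴) × (1.74 × 10⁶) / (3.84 × 10⁸)³
   = 4.90 × 10⁻⁵ m/s²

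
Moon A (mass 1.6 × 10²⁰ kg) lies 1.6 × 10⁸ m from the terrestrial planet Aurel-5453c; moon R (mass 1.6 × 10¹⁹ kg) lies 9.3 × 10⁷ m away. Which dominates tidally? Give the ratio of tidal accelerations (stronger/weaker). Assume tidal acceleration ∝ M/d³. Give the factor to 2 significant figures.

Compare M/d³ for the two perturbers:
Moon A: (1.6 × 10²⁰) / (1.6 × 10⁸)³ = 3.906 × 10⁻⁵
Moon R: (1.6 × 10¹⁹) / (9.3 × 10⁷)³ = 1.989 × 10⁻⁵
Ratio (larger/smaller) = 2.0

Moon A, by a factor of ≈ 2.0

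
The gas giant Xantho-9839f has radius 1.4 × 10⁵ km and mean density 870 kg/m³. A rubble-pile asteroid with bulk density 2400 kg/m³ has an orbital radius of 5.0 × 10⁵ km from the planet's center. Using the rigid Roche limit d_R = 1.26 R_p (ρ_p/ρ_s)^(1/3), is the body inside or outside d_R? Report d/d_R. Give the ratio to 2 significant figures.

outside; d/d_R ≈ 4.0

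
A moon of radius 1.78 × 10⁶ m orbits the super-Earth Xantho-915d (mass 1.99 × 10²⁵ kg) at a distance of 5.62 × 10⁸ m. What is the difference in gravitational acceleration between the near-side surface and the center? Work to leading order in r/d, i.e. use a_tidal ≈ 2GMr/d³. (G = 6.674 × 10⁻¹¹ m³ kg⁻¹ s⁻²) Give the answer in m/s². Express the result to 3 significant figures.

2.66 × 10⁻⁵ m/s²

Since r ≪ d, expand the inverse-square field across one radius to get the leading 2GMr/d³ term.
Δg = 2GMr/d³
   = 2 × (6.674 × 10⁻¹¹) × (1.99 × 10²⁵) × (1.78 × 10⁶) / (5.62 × 10⁸)³
   = 2.66 × 10⁻⁵ m/s²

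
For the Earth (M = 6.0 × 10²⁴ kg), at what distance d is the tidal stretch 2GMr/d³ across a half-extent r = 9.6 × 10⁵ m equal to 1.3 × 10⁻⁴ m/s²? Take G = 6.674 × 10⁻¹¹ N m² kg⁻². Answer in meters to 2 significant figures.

2GMr/d³ = a_tidal  ⇒  d = (2GMr / a_tidal)^(1/3)
d = (2 × 6.674×10⁻¹¹ × (6.0 × 10²⁴) × (9.6 × 10⁵) / (1.3 × 10⁻⁴))^(1/3)
  = 1.8 × 10⁸ m

1.8 × 10⁸ m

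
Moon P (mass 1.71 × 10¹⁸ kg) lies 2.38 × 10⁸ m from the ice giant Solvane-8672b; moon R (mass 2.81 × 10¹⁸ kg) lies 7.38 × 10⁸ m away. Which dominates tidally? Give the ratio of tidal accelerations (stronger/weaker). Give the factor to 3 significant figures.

Moon P, by a factor of ≈ 18.1

The tide-raising term goes as M/d³ (the gradient of a 1/d² field).
Moon P: (1.71 × 10¹⁸) / (2.38 × 10⁸)³ = 1.268 × 10⁻⁷
Moon R: (2.81 × 10¹⁸) / (7.38 × 10⁸)³ = 6.991 × 10⁻⁹
Ratio (larger/smaller) = 18.1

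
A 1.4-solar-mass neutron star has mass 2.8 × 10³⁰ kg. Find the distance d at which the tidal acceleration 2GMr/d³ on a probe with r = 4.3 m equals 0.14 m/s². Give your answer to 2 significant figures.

2.3 × 10⁷ m

2GMr/d³ = a_tidal  ⇒  d = (2GMr / a_tidal)^(1/3)
d = (2 × 6.674×10⁻¹¹ × (2.8 × 10³⁰) × (4.3) / (0.14))^(1/3)
  = 2.3 × 10⁷ m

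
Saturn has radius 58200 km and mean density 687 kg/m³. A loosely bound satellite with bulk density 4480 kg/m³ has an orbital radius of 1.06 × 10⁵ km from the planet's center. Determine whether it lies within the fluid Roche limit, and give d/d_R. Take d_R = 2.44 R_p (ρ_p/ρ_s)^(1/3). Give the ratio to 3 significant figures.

outside; d/d_R ≈ 1.39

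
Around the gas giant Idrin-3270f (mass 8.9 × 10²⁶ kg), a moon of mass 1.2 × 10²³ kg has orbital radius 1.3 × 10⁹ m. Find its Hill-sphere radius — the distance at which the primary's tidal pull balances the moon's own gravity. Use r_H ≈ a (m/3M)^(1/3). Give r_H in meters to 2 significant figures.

4.6 × 10⁷ m

r_H ≈ a (m/3M)^(1/3)
    = (1.3 × 10⁹) × (1.2 × 10²³ / (3 × 8.9 × 10²⁶))^(1/3)
    = 4.6 × 10⁷ m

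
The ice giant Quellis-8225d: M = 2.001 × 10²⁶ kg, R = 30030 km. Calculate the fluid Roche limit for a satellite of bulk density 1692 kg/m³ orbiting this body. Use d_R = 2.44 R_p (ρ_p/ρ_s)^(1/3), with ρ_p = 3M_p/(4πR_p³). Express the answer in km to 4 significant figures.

ρ_p = 3M_p/(4πR_p³) = 3 × (2.001 × 10²⁶) / (4π × (3.003 × 10⁷ m)³) = 1764 kg/m³
d_R = 2.44 × 30030 km × (1764/1692)^(1/3)
    = 74300 km

74300 km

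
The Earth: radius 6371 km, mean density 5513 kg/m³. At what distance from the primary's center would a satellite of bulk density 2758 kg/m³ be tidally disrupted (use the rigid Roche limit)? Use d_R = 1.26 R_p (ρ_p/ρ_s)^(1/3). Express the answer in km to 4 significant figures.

10110 km

d_R = 1.26 × 6371 km × (5513/2758)^(1/3)
    = 10110 km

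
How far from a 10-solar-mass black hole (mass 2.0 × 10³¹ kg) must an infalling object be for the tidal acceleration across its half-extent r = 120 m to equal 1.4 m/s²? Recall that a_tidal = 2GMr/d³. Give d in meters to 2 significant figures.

6.1 × 10⁷ m

2GMr/d³ = a_tidal  ⇒  d = (2GMr / a_tidal)^(1/3)
d = (2 × 6.674×10⁻¹¹ × (2.0 × 10³¹) × (120) / (1.4))^(1/3)
  = 6.1 × 10⁷ m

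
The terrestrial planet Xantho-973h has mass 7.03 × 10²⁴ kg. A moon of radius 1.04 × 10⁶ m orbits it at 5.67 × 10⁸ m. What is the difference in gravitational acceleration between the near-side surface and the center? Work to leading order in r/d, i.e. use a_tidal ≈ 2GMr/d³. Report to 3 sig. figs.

Since r ≪ d, expand the inverse-square field across one radius to get the leading 2GMr/d³ term.
Δa = 2GMr/d³
   = 2 × (6.674 × 10⁻¹¹) × (7.03 × 10²⁴) × (1.04 × 10⁶) / (5.67 × 10⁸)³
   = 5.35 × 10⁻⁶ m/s²

5.35 × 10⁻⁶ m/s²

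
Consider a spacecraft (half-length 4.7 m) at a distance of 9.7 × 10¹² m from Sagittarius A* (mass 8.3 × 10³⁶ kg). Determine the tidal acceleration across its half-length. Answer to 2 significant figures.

a_tidal = 2GMr/d³
        = 2 × (6.674 × 10⁻¹¹) × (8.3 × 10³⁶) × (4.7) / (9.7 × 10¹²)³
        = 5.7 × 10⁻¹² m/s²

5.7 × 10⁻¹² m/s²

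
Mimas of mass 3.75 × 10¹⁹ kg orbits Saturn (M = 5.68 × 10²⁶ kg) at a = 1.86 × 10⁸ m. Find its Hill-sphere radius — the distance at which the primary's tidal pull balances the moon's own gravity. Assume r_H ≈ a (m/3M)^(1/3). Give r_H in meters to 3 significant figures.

5.21 × 10⁵ m

r_H ≈ a (m/3M)^(1/3)
    = (1.86 × 10⁸) × (3.75 × 10¹⁹ / (3 × 5.68 × 10²⁶))^(1/3)
    = 5.21 × 10⁵ m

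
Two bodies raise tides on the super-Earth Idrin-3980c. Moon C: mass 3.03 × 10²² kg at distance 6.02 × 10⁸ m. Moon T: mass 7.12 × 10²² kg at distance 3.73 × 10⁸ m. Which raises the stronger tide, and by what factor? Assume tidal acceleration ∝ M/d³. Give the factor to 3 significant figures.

Moon T, by a factor of ≈ 9.88

Tidal acceleration ∝ M/d³, so compare M/d³ for each.
Moon C: (3.03 × 10²²) / (6.02 × 10⁸)³ = 1.389 × 10⁻⁴
Moon T: (7.12 × 10²²) / (3.73 × 10⁸)³ = 1.372 × 10⁻³
Ratio (larger/smaller) = 9.88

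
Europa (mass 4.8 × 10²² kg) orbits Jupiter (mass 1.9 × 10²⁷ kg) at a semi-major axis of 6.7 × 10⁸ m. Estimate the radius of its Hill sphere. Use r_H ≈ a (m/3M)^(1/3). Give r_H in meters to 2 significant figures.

1.4 × 10⁷ m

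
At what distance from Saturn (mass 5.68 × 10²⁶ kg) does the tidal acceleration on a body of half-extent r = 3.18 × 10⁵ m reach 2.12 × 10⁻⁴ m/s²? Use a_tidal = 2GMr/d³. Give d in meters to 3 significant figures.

4.84 × 10⁸ m

2GMr/d³ = a_tidal  ⇒  d = (2GMr / a_tidal)^(1/3)
d = (2 × 6.674×10⁻¹¹ × (5.68 × 10²⁶) × (3.18 × 10⁵) / (2.12 × 10⁻⁴))^(1/3)
  = 4.84 × 10⁸ m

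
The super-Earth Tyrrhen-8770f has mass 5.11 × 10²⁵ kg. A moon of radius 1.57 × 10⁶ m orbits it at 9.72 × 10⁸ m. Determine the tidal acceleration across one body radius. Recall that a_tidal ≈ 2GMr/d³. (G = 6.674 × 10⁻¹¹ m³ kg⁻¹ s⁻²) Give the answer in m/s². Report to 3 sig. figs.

1.17 × 10⁻⁵ m/s²

Δa = 2GMr/d³
   = 2 × (6.674 × 10⁻¹¹) × (5.11 × 10²⁵) × (1.57 × 10⁶) / (9.72 × 10⁸)³
   = 1.17 × 10⁻⁵ m/s²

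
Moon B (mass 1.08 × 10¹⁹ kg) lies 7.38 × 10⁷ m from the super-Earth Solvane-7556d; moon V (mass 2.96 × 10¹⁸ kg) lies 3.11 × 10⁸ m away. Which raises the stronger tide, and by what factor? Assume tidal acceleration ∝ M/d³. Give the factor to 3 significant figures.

Tidal acceleration ∝ M/d³, so compare M/d³ for each.
Moon B: (1.08 × 10¹⁹) / (7.38 × 10⁷)³ = 2.687 × 10⁻⁵
Moon V: (2.96 × 10¹⁸) / (3.11 × 10⁸)³ = 9.840 × 10⁻⁸
Ratio (larger/smaller) = 273

Moon B, by a factor of ≈ 273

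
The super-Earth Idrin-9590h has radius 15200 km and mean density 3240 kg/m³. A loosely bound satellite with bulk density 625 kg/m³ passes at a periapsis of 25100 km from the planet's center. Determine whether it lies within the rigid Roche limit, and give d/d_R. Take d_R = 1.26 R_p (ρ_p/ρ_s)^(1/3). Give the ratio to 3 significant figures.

inside; d/d_R ≈ 0.757

d_R = 1.26 × (15200 km) × (3240/625)^(1/3) = 33150 km
d/d_R = (25100) / (33150) = 0.757
Since d/d_R < 1, the body is inside the Roche limit.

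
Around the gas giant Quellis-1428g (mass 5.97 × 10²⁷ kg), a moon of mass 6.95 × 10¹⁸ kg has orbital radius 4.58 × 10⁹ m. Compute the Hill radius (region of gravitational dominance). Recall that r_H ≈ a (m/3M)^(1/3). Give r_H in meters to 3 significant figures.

r_H ≈ a (m/3M)^(1/3)
    = (4.58 × 10⁹) × (6.95 × 10¹⁸ / (3 × 5.97 × 10²⁷))^(1/3)
    = 3.34 × 10⁶ m

3.34 × 10⁶ m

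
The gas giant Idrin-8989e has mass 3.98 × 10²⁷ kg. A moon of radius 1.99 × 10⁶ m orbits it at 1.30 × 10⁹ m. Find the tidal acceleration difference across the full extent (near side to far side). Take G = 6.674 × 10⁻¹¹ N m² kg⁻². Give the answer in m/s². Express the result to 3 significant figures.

a_tidal = 4GMr/d³
        = 4 × (6.674 × 10⁻¹¹) × (3.98 × 10²⁷) × (1.99 × 10⁶) / (1.30 × 10⁹)³
        = 9.62 × 10⁻⁴ m/s²

9.62 × 10⁻⁴ m/s²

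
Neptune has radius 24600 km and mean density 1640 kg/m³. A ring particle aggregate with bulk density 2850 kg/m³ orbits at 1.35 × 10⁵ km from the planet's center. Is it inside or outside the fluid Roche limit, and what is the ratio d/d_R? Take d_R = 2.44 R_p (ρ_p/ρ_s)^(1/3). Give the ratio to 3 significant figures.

outside; d/d_R ≈ 2.70

d_R = 2.44 × (24600 km) × (1640/2850)^(1/3) = 49930 km
d/d_R = (1.35 × 10⁵) / (49930) = 2.70
Since d/d_R > 1, the body is outside the Roche limit.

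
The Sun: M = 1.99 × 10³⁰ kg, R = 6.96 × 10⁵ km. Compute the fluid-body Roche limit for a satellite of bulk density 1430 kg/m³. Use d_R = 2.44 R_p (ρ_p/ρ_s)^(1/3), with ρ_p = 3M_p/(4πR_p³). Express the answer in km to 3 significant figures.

1.69 × 10⁶ km

ρ_p = 3M_p/(4πR_p³) = 3 × (1.99 × 10³⁰) / (4π × (6.96 × 10⁸ m)³) = 1410 kg/m³
d_R = 2.44 × 6.96 × 10⁵ km × (1410/1430)^(1/3)
    = 1.69 × 10⁶ km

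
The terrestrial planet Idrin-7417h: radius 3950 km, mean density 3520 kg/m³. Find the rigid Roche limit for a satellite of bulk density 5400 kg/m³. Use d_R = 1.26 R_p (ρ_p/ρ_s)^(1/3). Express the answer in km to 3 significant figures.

4320 km

d_R = 1.26 × 3950 km × (3520/5400)^(1/3)
    = 4320 km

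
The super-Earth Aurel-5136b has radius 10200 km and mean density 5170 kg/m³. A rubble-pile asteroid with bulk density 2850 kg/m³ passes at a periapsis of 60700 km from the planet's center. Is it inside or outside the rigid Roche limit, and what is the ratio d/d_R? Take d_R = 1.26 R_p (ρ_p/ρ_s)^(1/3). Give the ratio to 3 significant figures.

outside; d/d_R ≈ 3.87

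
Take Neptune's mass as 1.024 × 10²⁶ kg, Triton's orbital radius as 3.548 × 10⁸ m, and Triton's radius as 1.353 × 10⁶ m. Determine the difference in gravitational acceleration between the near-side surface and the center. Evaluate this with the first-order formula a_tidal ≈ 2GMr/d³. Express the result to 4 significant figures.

4.141 × 10⁻⁴ m/s²

a_tidal = 2GMr/d³
        = 2 × (6.674 × 10⁻¹¹) × (1.024 × 10²⁶) × (1.353 × 10⁶) / (3.548 × 10⁸)³
        = 4.141 × 10⁻⁴ m/s²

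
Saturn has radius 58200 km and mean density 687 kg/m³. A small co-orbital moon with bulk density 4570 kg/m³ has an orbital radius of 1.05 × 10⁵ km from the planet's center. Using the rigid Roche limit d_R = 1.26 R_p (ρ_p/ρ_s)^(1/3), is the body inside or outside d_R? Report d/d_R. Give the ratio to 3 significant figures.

d_R = 1.26 × (58200 km) × (687/4570)^(1/3) = 38990 km
d/d_R = (1.05 × 10⁵) / (38990) = 2.69
Since d/d_R > 1, the body is outside the Roche limit.

outside; d/d_R ≈ 2.69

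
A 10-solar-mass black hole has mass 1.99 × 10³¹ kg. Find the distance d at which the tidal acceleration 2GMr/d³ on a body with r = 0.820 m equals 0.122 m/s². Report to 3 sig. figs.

2GMr/d³ = a_tidal  ⇒  d = (2GMr / a_tidal)^(1/3)
d = (2 × 6.674×10⁻¹¹ × (1.99 × 10³¹) × (0.820) / (0.122))^(1/3)
  = 2.61 × 10⁷ m

2.61 × 10⁷ m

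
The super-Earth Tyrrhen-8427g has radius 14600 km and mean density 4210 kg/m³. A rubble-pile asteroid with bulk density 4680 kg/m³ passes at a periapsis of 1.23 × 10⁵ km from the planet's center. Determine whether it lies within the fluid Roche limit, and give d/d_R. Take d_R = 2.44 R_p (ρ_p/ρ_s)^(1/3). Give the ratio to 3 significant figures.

d_R = 2.44 × (14600 km) × (4210/4680)^(1/3) = 34390 km
d/d_R = (1.23 × 10⁵) / (34390) = 3.58
Since d/d_R > 1, the body is outside the Roche limit.

outside; d/d_R ≈ 3.58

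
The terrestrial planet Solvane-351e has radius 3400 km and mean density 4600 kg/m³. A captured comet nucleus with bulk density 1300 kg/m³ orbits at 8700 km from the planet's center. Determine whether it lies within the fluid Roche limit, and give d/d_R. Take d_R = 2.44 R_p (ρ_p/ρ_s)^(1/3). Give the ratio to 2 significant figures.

d_R = 2.44 × (3400 km) × (4600/1300)^(1/3) = 12640 km
d/d_R = (8700) / (12640) = 0.69
Since d/d_R < 1, the body is inside the Roche limit.

inside; d/d_R ≈ 0.69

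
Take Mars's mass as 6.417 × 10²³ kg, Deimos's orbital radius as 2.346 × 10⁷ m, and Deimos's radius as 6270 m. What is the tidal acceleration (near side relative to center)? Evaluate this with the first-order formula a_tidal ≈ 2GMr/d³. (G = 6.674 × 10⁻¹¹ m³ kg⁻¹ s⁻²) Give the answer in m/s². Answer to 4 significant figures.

4.159 × 10⁻⁵ m/s²

Since r ≪ d, expand the inverse-square field across one radius to get the leading 2GMr/d³ term.
Δg = 2GMr/d³
   = 2 × (6.674 × 10⁻¹¹) × (6.417 × 10²³) × (6270) / (2.346 × 10⁷)³
   = 4.159 × 10⁻⁵ m/s²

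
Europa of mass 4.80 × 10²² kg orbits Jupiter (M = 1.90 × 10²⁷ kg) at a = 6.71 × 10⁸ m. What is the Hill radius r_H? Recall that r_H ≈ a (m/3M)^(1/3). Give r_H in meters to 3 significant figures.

1.37 × 10⁷ m

r_H ≈ a (m/3M)^(1/3)
    = (6.71 × 10⁸) × (4.80 × 10²² / (3 × 1.90 × 10²⁷))^(1/3)
    = 1.37 × 10⁷ m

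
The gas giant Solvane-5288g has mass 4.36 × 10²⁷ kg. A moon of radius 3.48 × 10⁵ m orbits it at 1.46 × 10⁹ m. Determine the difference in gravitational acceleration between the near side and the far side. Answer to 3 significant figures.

The field gradient is 2GM/d³; across the full diameter 2r the difference is 4GMr/d³.
a_tidal = 4GMr/d³
        = 4 × (6.674 × 10⁻¹¹) × (4.36 × 10²⁷) × (3.48 × 10⁵) / (1.46 × 10⁹)³
        = 1.30 × 10⁻⁴ m/s²

1.30 × 10⁻⁴ m/s²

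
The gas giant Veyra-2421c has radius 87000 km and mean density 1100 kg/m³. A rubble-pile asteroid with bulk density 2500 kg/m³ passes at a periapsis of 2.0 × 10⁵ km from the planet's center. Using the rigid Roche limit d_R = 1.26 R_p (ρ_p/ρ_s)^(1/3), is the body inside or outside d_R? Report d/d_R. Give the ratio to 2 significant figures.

outside; d/d_R ≈ 2.4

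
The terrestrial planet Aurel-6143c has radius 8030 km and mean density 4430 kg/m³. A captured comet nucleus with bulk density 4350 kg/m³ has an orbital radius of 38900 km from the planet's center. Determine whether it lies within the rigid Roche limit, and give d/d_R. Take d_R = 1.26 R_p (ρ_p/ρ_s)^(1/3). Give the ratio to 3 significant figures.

outside; d/d_R ≈ 3.82

d_R = 1.26 × (8030 km) × (4430/4350)^(1/3) = 10180 km
d/d_R = (38900) / (10180) = 3.82
Since d/d_R > 1, the body is outside the Roche limit.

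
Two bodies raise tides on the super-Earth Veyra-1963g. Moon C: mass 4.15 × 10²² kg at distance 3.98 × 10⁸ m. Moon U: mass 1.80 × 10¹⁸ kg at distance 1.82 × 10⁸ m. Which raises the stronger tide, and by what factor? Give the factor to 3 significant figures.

Tidal acceleration ∝ M/d³, so compare M/d³ for each.
Moon C: (4.15 × 10²²) / (3.98 × 10⁸)³ = 6.583 × 10⁻⁴
Moon U: (1.80 × 10¹⁸) / (1.82 × 10⁸)³ = 2.986 × 10⁻⁷
Ratio (larger/smaller) = 2200

Moon C, by a factor of ≈ 2200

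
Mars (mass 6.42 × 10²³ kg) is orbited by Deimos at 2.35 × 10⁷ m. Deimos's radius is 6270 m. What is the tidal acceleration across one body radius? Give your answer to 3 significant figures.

Δg = 2GMr/d³
   = 2 × (6.674 × 10⁻¹¹) × (6.42 × 10²³) × (6270) / (2.35 × 10⁷)³
   = 4.14 × 10⁻⁵ m/s²

4.14 × 10⁻⁵ m/s²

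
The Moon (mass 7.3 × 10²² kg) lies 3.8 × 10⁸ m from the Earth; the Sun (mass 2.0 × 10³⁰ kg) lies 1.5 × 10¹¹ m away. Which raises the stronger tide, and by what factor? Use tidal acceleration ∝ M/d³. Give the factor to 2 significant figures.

The Moon, by a factor of ≈ 2.2

Compare M/d³ for the two perturbers:
The Moon: (7.3 × 10²²) / (3.8 × 10⁸)³ = 1.330 × 10⁻³
The Sun: (2.0 × 10³⁰) / (1.5 × 10¹¹)³ = 5.926 × 10⁻⁴
Ratio (larger/smaller) = 2.2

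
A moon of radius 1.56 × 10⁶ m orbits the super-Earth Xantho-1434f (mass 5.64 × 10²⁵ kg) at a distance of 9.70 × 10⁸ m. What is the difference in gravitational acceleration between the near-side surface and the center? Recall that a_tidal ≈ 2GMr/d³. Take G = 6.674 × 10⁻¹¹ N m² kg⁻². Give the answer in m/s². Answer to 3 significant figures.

Since r ≪ d, expand the inverse-square field across one radius to get the leading 2GMr/d³ term.
Δg = 2GMr/d³
   = 2 × (6.674 × 10⁻¹¹) × (5.64 × 10²⁵) × (1.56 × 10⁶) / (9.70 × 10⁸)³
   = 1.29 × 10⁻⁵ m/s²

1.29 × 10⁻⁵ m/s²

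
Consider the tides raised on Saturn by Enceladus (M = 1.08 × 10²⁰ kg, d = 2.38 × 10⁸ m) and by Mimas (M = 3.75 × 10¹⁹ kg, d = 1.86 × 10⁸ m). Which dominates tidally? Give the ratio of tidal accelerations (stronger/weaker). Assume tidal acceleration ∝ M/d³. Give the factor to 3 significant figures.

Enceladus, by a factor of ≈ 1.37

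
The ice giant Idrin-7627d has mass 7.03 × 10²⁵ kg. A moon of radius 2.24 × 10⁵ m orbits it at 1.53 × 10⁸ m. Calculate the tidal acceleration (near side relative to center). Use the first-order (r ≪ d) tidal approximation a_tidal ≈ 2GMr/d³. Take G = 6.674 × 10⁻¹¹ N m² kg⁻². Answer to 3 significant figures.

a_tidal = 2GMr/d³
        = 2 × (6.674 × 10⁻¹¹) × (7.03 × 10²⁵) × (2.24 × 10⁵) / (1.53 × 10⁸)³
        = 5.87 × 10⁻⁴ m/s²

5.87 × 10⁻⁴ m/s²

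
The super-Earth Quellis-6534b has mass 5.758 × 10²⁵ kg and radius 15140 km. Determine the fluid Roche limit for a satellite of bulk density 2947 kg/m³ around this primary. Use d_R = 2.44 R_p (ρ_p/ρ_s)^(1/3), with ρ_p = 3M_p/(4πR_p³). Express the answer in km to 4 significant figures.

40770 km

ρ_p = 3M_p/(4πR_p³) = 3 × (5.758 × 10²⁵) / (4π × (1.514 × 10⁷ m)³) = 3961 kg/m³
d_R = 2.44 × 15140 km × (3961/2947)^(1/3)
    = 40770 km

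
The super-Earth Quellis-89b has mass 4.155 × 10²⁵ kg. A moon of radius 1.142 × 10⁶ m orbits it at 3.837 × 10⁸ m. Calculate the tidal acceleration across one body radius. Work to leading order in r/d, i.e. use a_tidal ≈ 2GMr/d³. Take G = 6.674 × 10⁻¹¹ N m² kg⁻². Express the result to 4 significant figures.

1.121 × 10⁻⁴ m/s²

Δg = 2GMr/d³
   = 2 × (6.674 × 10⁻¹¹) × (4.155 × 10²⁵) × (1.142 × 10⁶) / (3.837 × 10⁸)³
   = 1.121 × 10⁻⁴ m/s²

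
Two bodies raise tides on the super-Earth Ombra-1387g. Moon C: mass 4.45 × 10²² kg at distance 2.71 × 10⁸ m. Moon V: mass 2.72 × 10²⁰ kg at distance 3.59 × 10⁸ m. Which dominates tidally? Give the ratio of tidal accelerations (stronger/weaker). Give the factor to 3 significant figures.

Moon C, by a factor of ≈ 380

Tidal stretch scales as M/d³; compute that for each body.
Moon C: (4.45 × 10²²) / (2.71 × 10⁸)³ = 2.236 × 10⁻³
Moon V: (2.72 × 10²⁰) / (3.59 × 10⁸)³ = 5.879 × 10⁻⁶
Ratio (larger/smaller) = 380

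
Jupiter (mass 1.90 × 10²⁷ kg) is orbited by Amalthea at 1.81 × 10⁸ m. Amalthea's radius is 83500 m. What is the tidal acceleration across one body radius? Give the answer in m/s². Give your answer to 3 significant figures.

Δa = 2GMr/d³
   = 2 × (6.674 × 10⁻¹¹) × (1.90 × 10²⁷) × (83500) / (1.81 × 10⁸)³
   = 3.57 × 10⁻³ m/s²

3.57 × 10⁻³ m/s²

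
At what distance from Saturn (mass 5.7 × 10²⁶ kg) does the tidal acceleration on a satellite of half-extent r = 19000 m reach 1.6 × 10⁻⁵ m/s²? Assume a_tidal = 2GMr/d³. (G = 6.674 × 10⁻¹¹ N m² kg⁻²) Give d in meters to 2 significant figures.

2GMr/d³ = a_tidal  ⇒  d = (2GMr / a_tidal)^(1/3)
d = (2 × 6.674×10⁻¹¹ × (5.7 × 10²⁶) × (19000) / (1.6 × 10⁻⁵))^(1/3)
  = 4.5 × 10⁸ m

4.5 × 10⁸ m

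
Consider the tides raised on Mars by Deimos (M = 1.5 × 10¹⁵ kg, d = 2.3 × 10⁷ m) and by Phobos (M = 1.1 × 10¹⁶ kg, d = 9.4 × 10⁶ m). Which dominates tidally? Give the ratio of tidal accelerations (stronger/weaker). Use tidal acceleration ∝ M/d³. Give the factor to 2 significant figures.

Phobos, by a factor of ≈ 110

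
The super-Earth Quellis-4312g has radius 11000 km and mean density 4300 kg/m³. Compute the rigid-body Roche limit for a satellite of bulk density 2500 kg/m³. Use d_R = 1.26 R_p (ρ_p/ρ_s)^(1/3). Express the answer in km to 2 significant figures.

17000 km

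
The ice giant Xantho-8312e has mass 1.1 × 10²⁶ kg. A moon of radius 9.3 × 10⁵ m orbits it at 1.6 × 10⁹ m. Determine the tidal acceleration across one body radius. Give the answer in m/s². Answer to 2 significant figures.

a_tidal = 2GMr/d³
        = 2 × (6.674 × 10⁻¹¹) × (1.1 × 10²⁶) × (9.3 × 10⁵) / (1.6 × 10⁹)³
        = 3.3 × 10⁻⁶ m/s²

3.3 × 10⁻⁶ m/s²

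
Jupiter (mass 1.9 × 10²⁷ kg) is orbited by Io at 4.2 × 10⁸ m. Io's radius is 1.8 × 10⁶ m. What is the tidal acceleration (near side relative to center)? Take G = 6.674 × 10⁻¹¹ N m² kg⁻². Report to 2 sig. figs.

Δg = 2GMr/d³
   = 2 × (6.674 × 10⁻¹¹) × (1.9 × 10²⁷) × (1.8 × 10⁶) / (4.2 × 10⁸)³
   = 6.2 × 10⁻³ m/s²

6.2 × 10⁻³ m/s²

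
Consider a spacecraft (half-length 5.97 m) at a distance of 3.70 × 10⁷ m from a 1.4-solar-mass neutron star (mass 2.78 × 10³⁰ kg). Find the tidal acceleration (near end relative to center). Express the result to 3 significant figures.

Differencing GM/(d−r)² and GM/d² to first order in r/d gives 2GMr/d³.
a_tidal = 2GMr/d³
        = 2 × (6.674 × 10⁻¹¹) × (2.78 × 10³⁰) × (5.97) / (3.70 × 10⁷)³
        = 4.37 × 10⁻² m/s²

4.37 × 10⁻² m/s²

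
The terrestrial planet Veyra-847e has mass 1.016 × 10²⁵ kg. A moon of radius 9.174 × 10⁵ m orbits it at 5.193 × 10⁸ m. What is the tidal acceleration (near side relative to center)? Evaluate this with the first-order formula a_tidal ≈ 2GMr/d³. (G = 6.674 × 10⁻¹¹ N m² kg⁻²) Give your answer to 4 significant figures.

8.884 × 10⁻⁶ m/s²

Δa = 2GMr/d³
   = 2 × (6.674 × 10⁻¹¹) × (1.016 × 10²⁵) × (9.174 × 10⁵) / (5.193 × 10⁸)³
   = 8.884 × 10⁻⁶ m/s²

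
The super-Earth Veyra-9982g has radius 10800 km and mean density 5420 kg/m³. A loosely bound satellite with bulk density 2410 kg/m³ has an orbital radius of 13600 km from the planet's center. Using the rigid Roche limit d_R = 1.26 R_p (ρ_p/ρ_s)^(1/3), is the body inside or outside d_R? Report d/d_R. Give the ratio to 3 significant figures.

inside; d/d_R ≈ 0.763

d_R = 1.26 × (10800 km) × (5420/2410)^(1/3) = 17830 km
d/d_R = (13600) / (17830) = 0.763
Since d/d_R < 1, the body is inside the Roche limit.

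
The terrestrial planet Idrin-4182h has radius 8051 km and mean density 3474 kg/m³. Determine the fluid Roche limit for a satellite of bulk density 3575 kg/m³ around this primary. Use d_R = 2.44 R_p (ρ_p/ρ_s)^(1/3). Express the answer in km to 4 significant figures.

19460 km

d_R = 2.44 × 8051 km × (3474/3575)^(1/3)
    = 19460 km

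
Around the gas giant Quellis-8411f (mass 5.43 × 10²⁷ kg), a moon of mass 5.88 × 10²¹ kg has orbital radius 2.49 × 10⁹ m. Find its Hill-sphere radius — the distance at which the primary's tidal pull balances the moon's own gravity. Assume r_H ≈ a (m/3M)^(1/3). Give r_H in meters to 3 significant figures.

r_H ≈ a (m/3M)^(1/3)
    = (2.49 × 10⁹) × (5.88 × 10²¹ / (3 × 5.43 × 10²⁷))^(1/3)
    = 1.77 × 10⁷ m

1.77 × 10⁷ m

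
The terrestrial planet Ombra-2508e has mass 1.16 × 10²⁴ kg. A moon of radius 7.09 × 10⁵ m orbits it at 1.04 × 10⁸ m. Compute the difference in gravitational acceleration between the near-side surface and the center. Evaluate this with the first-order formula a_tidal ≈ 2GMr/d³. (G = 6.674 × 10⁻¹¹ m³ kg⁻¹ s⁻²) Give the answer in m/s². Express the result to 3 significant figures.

9.76 × 10⁻⁵ m/s²

The tidal stretch is the gradient of GM/d² times the body's extent r, hence the 1/d³ dependence.
a_tidal = 2GMr/d³
        = 2 × (6.674 × 10⁻¹¹) × (1.16 × 10²⁴) × (7.09 × 10⁵) / (1.04 × 10⁸)³
        = 9.76 × 10⁻⁵ m/s²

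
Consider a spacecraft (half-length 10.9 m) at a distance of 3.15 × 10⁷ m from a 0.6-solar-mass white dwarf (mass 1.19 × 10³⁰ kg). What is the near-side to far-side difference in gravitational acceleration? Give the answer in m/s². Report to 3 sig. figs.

1.11 × 10⁻¹ m/s²

Δa = 4GMr/d³
   = 4 × (6.674 × 10⁻¹¹) × (1.19 × 10³⁰) × (10.9) / (3.15 × 10⁷)³
   = 1.11 × 10⁻¹ m/s²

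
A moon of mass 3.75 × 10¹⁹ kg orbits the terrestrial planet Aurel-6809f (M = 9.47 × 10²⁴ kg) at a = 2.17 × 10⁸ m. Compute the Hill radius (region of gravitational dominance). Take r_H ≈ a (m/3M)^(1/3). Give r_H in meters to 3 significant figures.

r_H ≈ a (m/3M)^(1/3)
    = (2.17 × 10⁸) × (3.75 × 10¹⁹ / (3 × 9.47 × 10²⁴))^(1/3)
    = 2.38 × 10⁶ m

2.38 × 10⁶ m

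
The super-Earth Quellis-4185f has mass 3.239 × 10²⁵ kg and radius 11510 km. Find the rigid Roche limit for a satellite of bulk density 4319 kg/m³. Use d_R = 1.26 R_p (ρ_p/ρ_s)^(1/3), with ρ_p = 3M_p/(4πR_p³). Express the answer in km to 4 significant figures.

15300 km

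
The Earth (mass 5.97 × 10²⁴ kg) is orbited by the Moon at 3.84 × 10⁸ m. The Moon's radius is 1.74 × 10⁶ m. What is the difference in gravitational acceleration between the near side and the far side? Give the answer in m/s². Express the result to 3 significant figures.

4.90 × 10⁻⁵ m/s²

Δg = 4GMr/d³
   = 4 × (6.674 × 10⁻¹¹) × (5.97 × 10²⁴) × (1.74 × 10⁶) / (3.84 × 10⁸)³
   = 4.90 × 10⁻⁵ m/s²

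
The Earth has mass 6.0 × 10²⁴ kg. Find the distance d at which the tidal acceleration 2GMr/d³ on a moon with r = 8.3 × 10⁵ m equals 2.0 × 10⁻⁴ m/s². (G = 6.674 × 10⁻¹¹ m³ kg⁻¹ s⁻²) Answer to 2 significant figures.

1.5 × 10⁸ m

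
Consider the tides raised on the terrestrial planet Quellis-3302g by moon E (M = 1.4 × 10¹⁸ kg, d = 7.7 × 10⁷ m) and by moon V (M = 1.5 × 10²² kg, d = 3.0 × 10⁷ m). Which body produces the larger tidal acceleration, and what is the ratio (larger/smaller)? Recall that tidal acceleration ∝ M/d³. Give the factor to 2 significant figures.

Moon V, by a factor of ≈ 1.8 × 10⁵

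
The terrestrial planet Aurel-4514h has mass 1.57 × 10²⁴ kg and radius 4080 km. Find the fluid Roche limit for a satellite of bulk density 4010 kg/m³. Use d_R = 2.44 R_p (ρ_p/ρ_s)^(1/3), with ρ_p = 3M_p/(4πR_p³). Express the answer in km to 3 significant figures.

ρ_p = 3M_p/(4πR_p³) = 3 × (1.57 × 10²⁴) / (4π × (4.08 × 10⁶ m)³) = 5520 kg/m³
d_R = 2.44 × 4080 km × (5520/4010)^(1/3)
    = 11100 km

11100 km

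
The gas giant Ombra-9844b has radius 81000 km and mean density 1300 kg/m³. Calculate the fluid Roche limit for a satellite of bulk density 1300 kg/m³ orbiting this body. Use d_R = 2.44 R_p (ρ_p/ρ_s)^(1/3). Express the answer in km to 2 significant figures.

2.0 × 10⁵ km

d_R = 2.44 × 81000 km × (1300/1300)^(1/3)
    = 2.0 × 10⁵ km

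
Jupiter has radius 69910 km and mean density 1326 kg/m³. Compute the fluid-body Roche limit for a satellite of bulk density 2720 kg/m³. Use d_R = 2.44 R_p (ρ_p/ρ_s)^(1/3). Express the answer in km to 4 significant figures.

d_R = 2.44 × 69910 km × (1326/2720)^(1/3)
    = 1.343 × 10⁵ km

1.343 × 10⁵ km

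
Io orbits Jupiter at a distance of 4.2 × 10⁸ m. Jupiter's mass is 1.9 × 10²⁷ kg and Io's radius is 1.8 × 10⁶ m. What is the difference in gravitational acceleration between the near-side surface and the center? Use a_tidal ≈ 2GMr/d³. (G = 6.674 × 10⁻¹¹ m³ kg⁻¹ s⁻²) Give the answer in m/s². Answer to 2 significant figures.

6.2 × 10⁻³ m/s²

a_tidal = 2GMr/d³
        = 2 × (6.674 × 10⁻¹¹) × (1.9 × 10²⁷) × (1.8 × 10⁶) / (4.2 × 10⁸)³
        = 6.2 × 10⁻³ m/s²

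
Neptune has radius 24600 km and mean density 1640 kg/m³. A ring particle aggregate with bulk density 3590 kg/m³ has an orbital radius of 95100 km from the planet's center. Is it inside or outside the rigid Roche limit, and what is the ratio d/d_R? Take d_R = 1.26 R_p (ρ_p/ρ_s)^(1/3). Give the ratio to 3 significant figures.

outside; d/d_R ≈ 3.98

d_R = 1.26 × (24600 km) × (1640/3590)^(1/3) = 23870 km
d/d_R = (95100) / (23870) = 3.98
Since d/d_R > 1, the body is outside the Roche limit.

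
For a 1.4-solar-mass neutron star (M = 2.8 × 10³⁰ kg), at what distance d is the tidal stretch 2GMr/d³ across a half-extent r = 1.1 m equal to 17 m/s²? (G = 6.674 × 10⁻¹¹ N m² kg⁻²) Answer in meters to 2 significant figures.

2.9 × 10⁶ m

2GMr/d³ = a_tidal  ⇒  d = (2GMr / a_tidal)^(1/3)
d = (2 × 6.674×10⁻¹¹ × (2.8 × 10³⁰) × (1.1) / (17))^(1/3)
  = 2.9 × 10⁶ m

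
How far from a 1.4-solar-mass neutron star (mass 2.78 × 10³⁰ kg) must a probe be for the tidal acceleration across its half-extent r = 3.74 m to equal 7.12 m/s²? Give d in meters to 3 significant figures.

2GMr/d³ = a_tidal  ⇒  d = (2GMr / a_tidal)^(1/3)
d = (2 × 6.674×10⁻¹¹ × (2.78 × 10³⁰) × (3.74) / (7.12))^(1/3)
  = 5.80 × 10⁶ m

5.80 × 10⁶ m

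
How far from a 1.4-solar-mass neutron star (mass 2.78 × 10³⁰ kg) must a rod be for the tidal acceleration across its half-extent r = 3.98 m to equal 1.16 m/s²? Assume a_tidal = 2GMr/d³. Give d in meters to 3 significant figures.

1.08 × 10⁷ m

2GMr/d³ = a_tidal  ⇒  d = (2GMr / a_tidal)^(1/3)
d = (2 × 6.674×10⁻¹¹ × (2.78 × 10³⁰) × (3.98) / (1.16))^(1/3)
  = 1.08 × 10⁷ m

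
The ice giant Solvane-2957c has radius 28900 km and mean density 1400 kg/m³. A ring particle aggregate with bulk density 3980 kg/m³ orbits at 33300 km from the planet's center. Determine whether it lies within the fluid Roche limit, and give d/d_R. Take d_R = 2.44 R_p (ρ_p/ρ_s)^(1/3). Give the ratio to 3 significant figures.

inside; d/d_R ≈ 0.669

d_R = 2.44 × (28900 km) × (1400/3980)^(1/3) = 49780 km
d/d_R = (33300) / (49780) = 0.669
Since d/d_R < 1, the body is inside the Roche limit.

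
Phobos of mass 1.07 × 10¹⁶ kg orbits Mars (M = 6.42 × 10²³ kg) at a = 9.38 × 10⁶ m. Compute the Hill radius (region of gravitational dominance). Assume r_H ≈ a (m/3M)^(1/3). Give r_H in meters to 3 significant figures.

1.66 × 10⁴ m

r_H ≈ a (m/3M)^(1/3)
    = (9.38 × 10⁶) × (1.07 × 10¹⁶ / (3 × 6.42 × 10²³))^(1/3)
    = 1.66 × 10⁴ m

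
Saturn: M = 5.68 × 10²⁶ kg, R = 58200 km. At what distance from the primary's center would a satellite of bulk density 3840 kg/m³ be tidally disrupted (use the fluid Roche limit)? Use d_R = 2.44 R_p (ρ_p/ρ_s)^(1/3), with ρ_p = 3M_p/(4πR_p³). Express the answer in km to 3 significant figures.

80100 km

ρ_p = 3M_p/(4πR_p³) = 3 × (5.68 × 10²⁶) / (4π × (5.82 × 10⁷ m)³) = 688 kg/m³
d_R = 2.44 × 58200 km × (688/3840)^(1/3)
    = 80100 km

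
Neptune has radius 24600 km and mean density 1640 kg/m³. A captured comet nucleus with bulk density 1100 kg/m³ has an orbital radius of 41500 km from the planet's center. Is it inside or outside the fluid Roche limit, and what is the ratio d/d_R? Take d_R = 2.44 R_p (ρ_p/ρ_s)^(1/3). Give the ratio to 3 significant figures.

inside; d/d_R ≈ 0.605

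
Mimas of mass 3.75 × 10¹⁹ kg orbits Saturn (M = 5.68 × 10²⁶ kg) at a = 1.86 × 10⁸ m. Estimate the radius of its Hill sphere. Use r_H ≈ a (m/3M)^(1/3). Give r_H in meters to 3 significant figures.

5.21 × 10⁵ m

r_H ≈ a (m/3M)^(1/3)
    = (1.86 × 10⁸) × (3.75 × 10¹⁹ / (3 × 5.68 × 10²⁶))^(1/3)
    = 5.21 × 10⁵ m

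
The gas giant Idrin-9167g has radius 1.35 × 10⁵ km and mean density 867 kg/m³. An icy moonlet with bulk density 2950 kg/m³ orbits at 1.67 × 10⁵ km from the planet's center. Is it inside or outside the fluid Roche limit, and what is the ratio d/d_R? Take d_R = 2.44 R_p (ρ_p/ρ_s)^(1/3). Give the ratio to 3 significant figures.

d_R = 2.44 × (1.35 × 10⁵ km) × (867/2950)^(1/3) = 2.190 × 10⁵ km
d/d_R = (1.67 × 10⁵) / (2.190 × 10⁵) = 0.763
Since d/d_R < 1, the body is inside the Roche limit.

inside; d/d_R ≈ 0.763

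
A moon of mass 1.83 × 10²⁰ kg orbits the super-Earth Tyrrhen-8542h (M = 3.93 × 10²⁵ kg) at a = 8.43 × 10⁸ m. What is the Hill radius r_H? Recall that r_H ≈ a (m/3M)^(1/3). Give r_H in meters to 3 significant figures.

9.76 × 10⁶ m

r_H ≈ a (m/3M)^(1/3)
    = (8.43 × 10⁸) × (1.83 × 10²⁰ / (3 × 3.93 × 10²⁵))^(1/3)
    = 9.76 × 10⁶ m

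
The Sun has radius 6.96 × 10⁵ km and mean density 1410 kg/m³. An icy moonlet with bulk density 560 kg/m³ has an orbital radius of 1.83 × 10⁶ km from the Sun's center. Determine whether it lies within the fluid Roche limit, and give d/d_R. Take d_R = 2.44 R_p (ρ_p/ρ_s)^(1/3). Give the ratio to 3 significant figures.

d_R = 2.44 × (6.96 × 10⁵ km) × (1410/560)^(1/3) = 2.310 × 10⁶ km
d/d_R = (1.83 × 10⁶) / (2.310 × 10⁶) = 0.792
Since d/d_R < 1, the body is inside the Roche limit.

inside; d/d_R ≈ 0.792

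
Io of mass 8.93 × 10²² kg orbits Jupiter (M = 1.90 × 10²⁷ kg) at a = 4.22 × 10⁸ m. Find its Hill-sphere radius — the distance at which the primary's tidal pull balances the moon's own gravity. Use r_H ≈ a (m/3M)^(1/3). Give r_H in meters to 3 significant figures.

r_H ≈ a (m/3M)^(1/3)
    = (4.22 × 10⁸) × (8.93 × 10²² / (3 × 1.90 × 10²⁷))^(1/3)
    = 1.06 × 10⁷ m

1.06 × 10⁷ m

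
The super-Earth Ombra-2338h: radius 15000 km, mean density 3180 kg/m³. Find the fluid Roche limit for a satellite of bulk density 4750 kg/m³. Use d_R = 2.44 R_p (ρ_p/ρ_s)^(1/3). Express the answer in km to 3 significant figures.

32000 km

d_R = 2.44 × 15000 km × (3180/4750)^(1/3)
    = 32000 km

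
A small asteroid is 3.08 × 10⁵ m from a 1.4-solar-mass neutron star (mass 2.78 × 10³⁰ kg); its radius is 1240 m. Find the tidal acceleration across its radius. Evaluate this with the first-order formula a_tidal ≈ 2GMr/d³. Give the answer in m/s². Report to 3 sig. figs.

1.57 × 10⁷ m/s²

a_tidal = 2GMr/d³
        = 2 × (6.674 × 10⁻¹¹) × (2.78 × 10³⁰) × (1240) / (3.08 × 10⁵)³
        = 1.57 × 10⁷ m/s²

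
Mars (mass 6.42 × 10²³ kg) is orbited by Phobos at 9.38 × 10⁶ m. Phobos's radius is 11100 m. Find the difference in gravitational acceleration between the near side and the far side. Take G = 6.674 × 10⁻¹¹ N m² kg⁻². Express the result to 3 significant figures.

2.31 × 10⁻³ m/s²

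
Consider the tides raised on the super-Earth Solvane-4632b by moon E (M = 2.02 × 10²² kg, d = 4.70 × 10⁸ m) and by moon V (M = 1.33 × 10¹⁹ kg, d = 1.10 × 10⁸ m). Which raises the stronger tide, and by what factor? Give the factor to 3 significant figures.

Moon E, by a factor of ≈ 19.5

Tidal acceleration ∝ M/d³, so compare M/d³ for each.
Moon E: (2.02 × 10²²) / (4.70 × 10⁸)³ = 1.946 × 10⁻⁴
Moon V: (1.33 × 10¹⁹) / (1.10 × 10⁸)³ = 9.992 × 10⁻⁶
Ratio (larger/smaller) = 19.5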